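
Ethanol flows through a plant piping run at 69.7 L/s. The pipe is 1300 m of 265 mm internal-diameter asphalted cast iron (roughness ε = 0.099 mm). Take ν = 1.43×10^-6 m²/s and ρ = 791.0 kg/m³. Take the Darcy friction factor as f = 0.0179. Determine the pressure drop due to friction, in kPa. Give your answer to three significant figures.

Δp ≈ 55.5 kPa

V = 4Q/(πD²) = 4·0.0697/(π·0.265²) = 1.264 m/s
h_f = f(L/D)V²/(2g) = 0.01790·(1300/0.265)·1.264²/(2·9.81) = 7.147 m
Δp = ρg·h_f = 791.0·9.81·7.147 = 55.46 kPa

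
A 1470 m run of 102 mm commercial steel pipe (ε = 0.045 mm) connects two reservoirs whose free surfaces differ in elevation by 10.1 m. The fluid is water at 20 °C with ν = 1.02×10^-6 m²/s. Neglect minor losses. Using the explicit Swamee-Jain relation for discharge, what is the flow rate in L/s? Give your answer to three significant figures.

Q ≈ 6.66 L/s

Swamee-Jain (Type II): Q = -0.965·√(gD⁵h_f/L)·ln[ε/(3.7D) + √(3.17ν²L/(gD³h_f))]
√(gD⁵h_f/L) = √(9.81·0.102⁵·10.1/1470) = 8.627×10^-4
ε/(3.7D) = 1.19×10^-4; √(3.17ν²L/(gD³h_f)) = 2.15×10^-4
Q = -0.965·8.627×10^-4·ln(3.340×10^-4) = 0.006663 m³/s
Check: V = 0.815 m/s, Re = 8.15×10^4, f = 0.02074, h_f = 10.1 m ≈ 10.1 m ✓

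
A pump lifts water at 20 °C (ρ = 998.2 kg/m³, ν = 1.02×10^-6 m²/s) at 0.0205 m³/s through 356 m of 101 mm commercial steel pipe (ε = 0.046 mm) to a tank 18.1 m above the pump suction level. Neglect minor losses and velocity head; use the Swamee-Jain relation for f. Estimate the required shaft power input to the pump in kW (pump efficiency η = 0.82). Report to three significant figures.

P_shaft ≈ 9.70 kW

V = 4Q/(πD²) = 2.559 m/s; Re = 2.53×10^5; ε/D = 4.55×10^-4; f = 0.01831
h_f = f(L/D)V²/2g = 21.53 m
Total head H = z + h_f = 18.1 + 21.53 = 39.63 m
P_hyd = ρgQH = 998.2·9.81·0.0205·39.63 = 7.956 kW
P_shaft = P_hyd/η = 7.956/0.82 = 9.703 kW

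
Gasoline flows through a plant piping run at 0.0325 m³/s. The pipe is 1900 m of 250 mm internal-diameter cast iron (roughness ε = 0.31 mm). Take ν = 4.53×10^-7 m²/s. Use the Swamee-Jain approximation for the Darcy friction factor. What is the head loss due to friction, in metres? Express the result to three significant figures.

h_f ≈ 3.66 m

V = 4Q/(πD²) = 4·0.0325/(π·0.250²) = 0.6621 m/s
Re = VD/ν = 0.6621·0.250/4.53×10^-7 = 3.65×10^5 → turbulent
ε/D = 0.31/250 = 0.00124
Swamee-Jain: f = 0.02154
h_f = f(L/D)V²/(2g) = 0.02154·(1900/0.250)·0.6621²/(2·9.81) = 3.657 m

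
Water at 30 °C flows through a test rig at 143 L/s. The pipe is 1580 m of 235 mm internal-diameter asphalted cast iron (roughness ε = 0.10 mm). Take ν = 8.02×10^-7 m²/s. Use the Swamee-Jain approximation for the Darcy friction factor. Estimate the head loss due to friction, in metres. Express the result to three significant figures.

h_f ≈ 62.6 m

V = 4Q/(πD²) = 4·0.143/(π·0.235²) = 3.297 m/s
Re = VD/ν = 3.297·0.235/8.02×10^-7 = 9.66×10^5 → turbulent
ε/D = 0.10/235 = 4.26×10^-4
Swamee-Jain: f = 0.01679
h_f = f(L/D)V²/(2g) = 0.01679·(1580/0.235)·3.297²/(2·9.81) = 62.55 m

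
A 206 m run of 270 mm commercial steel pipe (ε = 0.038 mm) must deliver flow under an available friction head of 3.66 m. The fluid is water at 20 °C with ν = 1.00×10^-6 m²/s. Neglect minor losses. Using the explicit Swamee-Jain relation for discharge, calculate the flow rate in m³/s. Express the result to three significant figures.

Q ≈ 0.146 m³/s

Swamee-Jain (Type II): Q = -0.965·√(gD⁵h_f/L)·ln[ε/(3.7D) + √(3.17ν²L/(gD³h_f))]
√(gD⁵h_f/L) = √(9.81·0.270⁵·3.66/206) = 0.01581
ε/(3.7D) = 3.80×10^-5; √(3.17ν²L/(gD³h_f)) = 3.04×10^-5
Q = -0.965·0.01581·ln(6.844×10^-5) = 0.1463 m³/s
Check: V = 2.56 m/s, Re = 6.90×10^5, f = 0.01448, h_f = 3.68 m ≈ 3.66 m ✓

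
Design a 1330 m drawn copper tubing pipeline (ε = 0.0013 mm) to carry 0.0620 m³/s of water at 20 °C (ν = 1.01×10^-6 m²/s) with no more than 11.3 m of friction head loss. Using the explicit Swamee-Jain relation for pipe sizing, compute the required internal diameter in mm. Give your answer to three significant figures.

D ≈ 224 mm

Swamee-Jain (Type III): D = 0.66·[ε^1.25·(LQ²/(gh_f))^4.75 + ν·Q^9.4·(L/(gh_f))^5.2]^0.04
LQ²/(gh_f) = 0.04612; L/(gh_f) = 12.00
Term 1 = ε^1.25·(…)^4.75 = 1.98×10^-14; Term 2 = ν·Q^9.4·(…)^5.2 = 1.84×10^-12
D = 0.66·(1.98×10^-14 + 1.84×10^-12)^0.04 = 0.2240 m = 224 mm
Check: V = 1.57 m/s, Re = 3.49×10^5, f = 0.01405, h_f = 10.5 m ≈ 11.3 m ✓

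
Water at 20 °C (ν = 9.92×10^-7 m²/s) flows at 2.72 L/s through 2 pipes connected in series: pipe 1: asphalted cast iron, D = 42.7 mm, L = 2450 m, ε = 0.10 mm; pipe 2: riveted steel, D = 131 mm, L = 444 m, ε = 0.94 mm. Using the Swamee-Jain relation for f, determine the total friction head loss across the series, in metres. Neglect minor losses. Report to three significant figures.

Pipe 1: V = 1.899 m/s, Re = 8.18×10^4, ε/D = 0.00234, f = 0.02652, h_1 = f(L/D)V²/2g = 279.8 m
Pipe 2: V = 0.2018 m/s, Re = 2.66×10^4, ε/D = 0.00718, f = 0.03710, h_2 = f(L/D)V²/2g = 0.2610 m
Series → Q common, losses add: H = Σh = 280.1 m

H ≈ 280 m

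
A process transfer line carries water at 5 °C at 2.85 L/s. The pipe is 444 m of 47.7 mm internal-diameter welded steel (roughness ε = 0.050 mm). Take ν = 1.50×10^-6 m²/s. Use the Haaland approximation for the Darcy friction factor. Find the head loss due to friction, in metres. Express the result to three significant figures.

V = 4Q/(πD²) = 4·0.00285/(π·0.0477²) = 1.595 m/s
Re = VD/ν = 1.595·0.0477/1.50×10^-6 = 5.07×10^4 → turbulent
ε/D = 0.050/47.7 = 0.00105
Haaland: f = 0.02382
h_f = f(L/D)V²/(2g) = 0.02382·(444/0.0477)·1.595²/(2·9.81) = 28.74 m

h_f ≈ 28.7 m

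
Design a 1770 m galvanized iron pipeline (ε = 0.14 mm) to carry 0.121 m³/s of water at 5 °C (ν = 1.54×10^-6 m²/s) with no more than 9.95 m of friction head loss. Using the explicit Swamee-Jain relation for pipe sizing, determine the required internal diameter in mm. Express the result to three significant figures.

D ≈ 334 mm

Swamee-Jain (Type III): D = 0.66·[ε^1.25·(LQ²/(gh_f))^4.75 + ν·Q^9.4·(L/(gh_f))^5.2]^0.04
LQ²/(gh_f) = 0.2655; L/(gh_f) = 18.13
Term 1 = ε^1.25·(…)^4.75 = 2.80×10^-8; Term 2 = ν·Q^9.4·(…)^5.2 = 1.29×10^-8
D = 0.66·(2.80×10^-8 + 1.29×10^-8)^0.04 = 0.3342 m = 334 mm
Check: V = 1.38 m/s, Re = 2.99×10^5, f = 0.01785, h_f = 9.17 m ≈ 9.95 m ✓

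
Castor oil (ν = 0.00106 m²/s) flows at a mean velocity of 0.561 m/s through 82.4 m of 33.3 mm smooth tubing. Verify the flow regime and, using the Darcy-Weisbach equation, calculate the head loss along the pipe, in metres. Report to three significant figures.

Re = VD/ν = 0.561·0.03330/0.00106 = 17.6 → laminar (Re < 2300)
f = 64/Re = 3.631
h_f = f(L/D)V²/(2g) = 3.631·(82.4/0.03330)·0.561²/(2·9.81) = 144.1 m

h_f ≈ 144 m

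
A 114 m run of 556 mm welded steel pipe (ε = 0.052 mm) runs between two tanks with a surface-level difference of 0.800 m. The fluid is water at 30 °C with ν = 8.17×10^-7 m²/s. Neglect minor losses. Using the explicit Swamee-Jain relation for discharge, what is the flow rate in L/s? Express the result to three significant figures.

Swamee-Jain (Type II): Q = -0.965·√(gD⁵h_f/L)·ln[ε/(3.7D) + √(3.17ν²L/(gD³h_f))]
√(gD⁵h_f/L) = √(9.81·0.556⁵·0.800/114) = 0.06048
ε/(3.7D) = 2.53×10^-5; √(3.17ν²L/(gD³h_f)) = 1.34×10^-5
Q = -0.965·0.06048·ln(3.865×10^-5) = 0.5930 m³/s
Check: V = 2.44 m/s, Re = 1.66×10^6, f = 0.01291, h_f = 0.805 m ≈ 0.800 m ✓

Q ≈ 593 L/s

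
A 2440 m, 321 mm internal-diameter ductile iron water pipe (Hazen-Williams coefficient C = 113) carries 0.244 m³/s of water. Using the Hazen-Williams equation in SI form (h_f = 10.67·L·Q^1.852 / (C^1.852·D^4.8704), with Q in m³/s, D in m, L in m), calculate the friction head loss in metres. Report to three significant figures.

h_f ≈ 76.2 m

h_f = 10.67·2440·0.244^1.852 / (113^1.852·0.321^4.8704) = 76.25 m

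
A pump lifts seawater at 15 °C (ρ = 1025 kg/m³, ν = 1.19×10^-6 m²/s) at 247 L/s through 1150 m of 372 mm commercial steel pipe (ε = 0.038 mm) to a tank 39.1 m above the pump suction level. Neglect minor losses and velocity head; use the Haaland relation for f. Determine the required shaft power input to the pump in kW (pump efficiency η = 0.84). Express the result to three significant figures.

V = 4Q/(πD²) = 2.273 m/s; Re = 7.10×10^5; ε/D = 1.02×10^-4; f = 0.01377
h_f = f(L/D)V²/2g = 11.20 m
Total head H = z + h_f = 39.1 + 11.20 = 50.30 m
P_hyd = ρgQH = 1025·9.81·0.247·50.30 = 124.9 kW
P_shaft = P_hyd/η = 124.9/0.84 = 148.7 kW

P_shaft ≈ 149 kW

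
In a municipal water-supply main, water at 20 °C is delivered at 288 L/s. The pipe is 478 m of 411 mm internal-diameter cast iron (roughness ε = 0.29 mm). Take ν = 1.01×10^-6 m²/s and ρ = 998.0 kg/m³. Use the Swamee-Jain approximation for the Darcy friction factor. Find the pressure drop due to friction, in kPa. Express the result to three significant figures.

V = 4Q/(πD²) = 4·0.288/(π·0.411²) = 2.171 m/s
Re = VD/ν = 2.171·0.411/1.01×10^-6 = 8.83×10^5 → turbulent
ε/D = 0.29/411 = 7.06×10^-4
Swamee-Jain: f = 0.01861
h_f = f(L/D)V²/(2g) = 0.01861·(478/0.411)·2.171²/(2·9.81) = 5.199 m
Δp = ρg·h_f = 998.0·9.81·5.199 = 50.90 kPa

Δp ≈ 50.9 kPa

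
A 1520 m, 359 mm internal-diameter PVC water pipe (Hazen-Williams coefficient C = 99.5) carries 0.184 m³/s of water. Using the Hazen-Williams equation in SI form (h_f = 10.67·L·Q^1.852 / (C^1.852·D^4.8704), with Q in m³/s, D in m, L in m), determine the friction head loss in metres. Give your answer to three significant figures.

h_f = 10.67·1520·0.184^1.852 / (99.5^1.852·0.359^4.8704) = 20.67 m

h_f ≈ 20.7 m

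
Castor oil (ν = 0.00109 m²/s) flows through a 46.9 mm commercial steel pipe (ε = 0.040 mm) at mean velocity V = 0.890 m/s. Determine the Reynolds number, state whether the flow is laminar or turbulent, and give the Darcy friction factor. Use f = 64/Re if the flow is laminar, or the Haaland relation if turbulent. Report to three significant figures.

Re = VD/ν = 0.8900·0.0469/0.00109 = 38.3
Re < 2300 → laminar → f = 64/Re = 1.671

Re ≈ 38.3; laminar; f = 64/Re ≈ 1.67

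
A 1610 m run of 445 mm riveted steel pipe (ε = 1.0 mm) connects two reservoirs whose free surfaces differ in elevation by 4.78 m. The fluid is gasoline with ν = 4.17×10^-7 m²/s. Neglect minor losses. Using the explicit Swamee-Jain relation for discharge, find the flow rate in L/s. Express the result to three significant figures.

Q ≈ 161 L/s

Swamee-Jain (Type II): Q = -0.965·√(gD⁵h_f/L)·ln[ε/(3.7D) + √(3.17ν²L/(gD³h_f))]
√(gD⁵h_f/L) = √(9.81·0.445⁵·4.78/1610) = 0.02254
ε/(3.7D) = 6.07×10^-4; √(3.17ν²L/(gD³h_f)) = 1.47×10^-5
Q = -0.965·0.02254·ln(6.220×10^-4) = 0.1606 m³/s
Check: V = 1.03 m/s, Re = 1.10×10^6, f = 0.02439, h_f = 4.80 m ≈ 4.78 m ✓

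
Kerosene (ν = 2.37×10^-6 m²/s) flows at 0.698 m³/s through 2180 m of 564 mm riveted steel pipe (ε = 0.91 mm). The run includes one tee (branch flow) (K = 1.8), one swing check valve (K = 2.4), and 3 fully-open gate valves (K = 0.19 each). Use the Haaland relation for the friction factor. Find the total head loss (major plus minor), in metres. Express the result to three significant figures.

H_L ≈ 36.4 m

V = 4Q/(πD²) = 2.794 m/s; V²/2g = 0.3978 m
Re = 6.65×10^5, ε/D = 0.00161 → f = 0.02247 (Haaland)
Major: h_f = f(L/D)·V²/2g = 0.02247·3865·0.3978 = 34.55 m
Minor: ΣK = 4.77; h_m = ΣK·V²/2g = 1.898 m
Total H_L = 34.55 + 1.898 = 36.44 m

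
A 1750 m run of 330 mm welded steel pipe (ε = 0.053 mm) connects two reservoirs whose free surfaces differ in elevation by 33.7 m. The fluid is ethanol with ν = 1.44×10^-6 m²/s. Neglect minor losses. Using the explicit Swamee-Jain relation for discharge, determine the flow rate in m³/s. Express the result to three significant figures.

Swamee-Jain (Type II): Q = -0.965·√(gD⁵h_f/L)·ln[ε/(3.7D) + √(3.17ν²L/(gD³h_f))]
√(gD⁵h_f/L) = √(9.81·0.330⁵·33.7/1750) = 0.02719
ε/(3.7D) = 4.34×10^-5; √(3.17ν²L/(gD³h_f)) = 3.11×10^-5
Q = -0.965·0.02719·ln(7.452×10^-5) = 0.2494 m³/s
Check: V = 2.92 m/s, Re = 6.68×10^5, f = 0.01474, h_f = 33.9 m ≈ 33.7 m ✓

Q ≈ 0.249 m³/s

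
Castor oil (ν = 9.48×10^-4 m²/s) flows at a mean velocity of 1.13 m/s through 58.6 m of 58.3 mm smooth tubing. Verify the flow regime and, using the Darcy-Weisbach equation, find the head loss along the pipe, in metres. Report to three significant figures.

Re = VD/ν = 1.13·0.05830/9.48×10^-4 = 69.5 → laminar (Re < 2300)
f = 64/Re = 0.9210
h_f = f(L/D)V²/(2g) = 0.9210·(58.6/0.05830)·1.13²/(2·9.81) = 60.25 m

h_f ≈ 60.2 m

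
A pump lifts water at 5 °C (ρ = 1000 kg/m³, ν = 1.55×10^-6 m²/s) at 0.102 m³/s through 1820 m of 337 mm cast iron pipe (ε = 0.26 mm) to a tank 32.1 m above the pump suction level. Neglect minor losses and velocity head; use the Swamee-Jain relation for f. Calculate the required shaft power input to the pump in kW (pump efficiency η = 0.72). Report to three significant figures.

V = 4Q/(πD²) = 1.144 m/s; Re = 2.49×10^5; ε/D = 7.72×10^-4; f = 0.01995
h_f = f(L/D)V²/2g = 7.181 m
Total head H = z + h_f = 32.1 + 7.181 = 39.28 m
P_hyd = ρgQH = 1000·9.81·0.102·39.28 = 39.31 kW
P_shaft = P_hyd/η = 39.31/0.72 = 54.59 kW

P_shaft ≈ 54.6 kW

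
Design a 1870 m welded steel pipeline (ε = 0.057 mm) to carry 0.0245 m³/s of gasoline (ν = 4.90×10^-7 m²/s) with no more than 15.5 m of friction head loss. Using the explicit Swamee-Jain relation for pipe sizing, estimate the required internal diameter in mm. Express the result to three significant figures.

Swamee-Jain (Type III): D = 0.66·[ε^1.25·(LQ²/(gh_f))^4.75 + ν·Q^9.4·(L/(gh_f))^5.2]^0.04
LQ²/(gh_f) = 0.007382; L/(gh_f) = 12.30
Term 1 = ε^1.25·(…)^4.75 = 3.70×10^-16; Term 2 = ν·Q^9.4·(…)^5.2 = 1.64×10^-16
D = 0.66·(3.70×10^-16 + 1.64×10^-16)^0.04 = 0.1617 m = 162 mm
Check: V = 1.19 m/s, Re = 3.94×10^5, f = 0.01705, h_f = 14.3 m ≈ 15.5 m ✓

D ≈ 162 mm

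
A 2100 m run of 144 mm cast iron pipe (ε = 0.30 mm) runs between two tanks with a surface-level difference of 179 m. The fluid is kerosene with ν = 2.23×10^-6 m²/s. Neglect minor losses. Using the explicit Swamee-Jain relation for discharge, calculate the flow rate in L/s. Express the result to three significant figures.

Q ≈ 51.0 L/s

Swamee-Jain (Type II): Q = -0.965·√(gD⁵h_f/L)·ln[ε/(3.7D) + √(3.17ν²L/(gD³h_f))]
√(gD⁵h_f/L) = √(9.81·0.144⁵·179/2100) = 0.007195
ε/(3.7D) = 5.63×10^-4; √(3.17ν²L/(gD³h_f)) = 7.95×10^-5
Q = -0.965·0.007195·ln(6.425×10^-4) = 0.05104 m³/s
Check: V = 3.13 m/s, Re = 2.02×10^5, f = 0.02471, h_f = 180 m ≈ 179 m ✓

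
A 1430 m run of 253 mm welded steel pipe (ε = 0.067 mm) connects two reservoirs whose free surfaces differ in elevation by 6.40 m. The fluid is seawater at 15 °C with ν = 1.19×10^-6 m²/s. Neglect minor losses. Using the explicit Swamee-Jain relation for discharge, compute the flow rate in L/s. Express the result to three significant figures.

Q ≈ 57.3 L/s

Swamee-Jain (Type II): Q = -0.965·√(gD⁵h_f/L)·ln[ε/(3.7D) + √(3.17ν²L/(gD³h_f))]
√(gD⁵h_f/L) = √(9.81·0.253⁵·6.40/1430) = 0.006746
ε/(3.7D) = 7.16×10^-5; √(3.17ν²L/(gD³h_f)) = 7.95×10^-5
Q = -0.965·0.006746·ln(1.510×10^-4) = 0.05728 m³/s
Check: V = 1.14 m/s, Re = 2.42×10^5, f = 0.01719, h_f = 6.43 m ≈ 6.40 m ✓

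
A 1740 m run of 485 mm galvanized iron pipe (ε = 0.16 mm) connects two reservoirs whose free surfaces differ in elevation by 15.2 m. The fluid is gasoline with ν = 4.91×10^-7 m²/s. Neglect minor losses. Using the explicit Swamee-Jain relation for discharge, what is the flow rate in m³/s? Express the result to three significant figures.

Swamee-Jain (Type II): Q = -0.965·√(gD⁵h_f/L)·ln[ε/(3.7D) + √(3.17ν²L/(gD³h_f))]
√(gD⁵h_f/L) = √(9.81·0.485⁵·15.2/1740) = 0.04796
ε/(3.7D) = 8.92×10^-5; √(3.17ν²L/(gD³h_f)) = 8.84×10^-6
Q = -0.965·0.04796·ln(9.800×10^-5) = 0.4272 m³/s
Check: V = 2.31 m/s, Re = 2.28×10^6, f = 0.01563, h_f = 15.3 m ≈ 15.2 m ✓

Q ≈ 0.427 m³/s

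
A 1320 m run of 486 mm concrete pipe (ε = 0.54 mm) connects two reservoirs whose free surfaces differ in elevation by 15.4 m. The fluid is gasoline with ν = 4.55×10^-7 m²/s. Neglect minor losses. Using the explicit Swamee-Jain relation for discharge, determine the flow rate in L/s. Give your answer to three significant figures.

Q ≈ 435 L/s

Swamee-Jain (Type II): Q = -0.965·√(gD⁵h_f/L)·ln[ε/(3.7D) + √(3.17ν²L/(gD³h_f))]
√(gD⁵h_f/L) = √(9.81·0.486⁵·15.4/1320) = 0.05571
ε/(3.7D) = 3.00×10^-4; √(3.17ν²L/(gD³h_f)) = 7.07×10^-6
Q = -0.965·0.05571·ln(3.074×10^-4) = 0.4347 m³/s
Check: V = 2.34 m/s, Re = 2.50×10^6, f = 0.02031, h_f = 15.4 m ≈ 15.4 m ✓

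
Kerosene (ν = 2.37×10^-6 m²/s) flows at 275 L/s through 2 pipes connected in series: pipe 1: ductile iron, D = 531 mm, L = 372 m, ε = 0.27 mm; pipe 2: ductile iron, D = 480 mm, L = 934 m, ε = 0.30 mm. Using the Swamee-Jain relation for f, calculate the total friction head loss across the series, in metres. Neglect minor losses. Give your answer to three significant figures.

H ≈ 5.37 m

Pipe 1: V = 1.242 m/s, Re = 2.78×10^5, ε/D = 5.08×10^-4, f = 0.01848, h_1 = f(L/D)V²/2g = 1.017 m
Pipe 2: V = 1.520 m/s, Re = 3.08×10^5, ε/D = 6.25×10^-4, f = 0.01898, h_2 = f(L/D)V²/2g = 4.348 m
Series → Q common, losses add: H = Σh = 5.365 m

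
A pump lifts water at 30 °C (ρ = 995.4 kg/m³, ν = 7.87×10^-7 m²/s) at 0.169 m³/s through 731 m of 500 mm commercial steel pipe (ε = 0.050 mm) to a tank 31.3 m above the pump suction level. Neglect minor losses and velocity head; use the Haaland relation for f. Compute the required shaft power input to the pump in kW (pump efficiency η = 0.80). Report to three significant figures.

P_shaft ≈ 66.2 kW

V = 4Q/(πD²) = 0.8607 m/s; Re = 5.47×10^5; ε/D = 1.00×10^-4; f = 0.01412
h_f = f(L/D)V²/2g = 0.7794 m
Total head H = z + h_f = 31.3 + 0.7794 = 32.08 m
P_hyd = ρgQH = 995.4·9.81·0.169·32.08 = 52.94 kW
P_shaft = P_hyd/η = 52.94/0.80 = 66.17 kW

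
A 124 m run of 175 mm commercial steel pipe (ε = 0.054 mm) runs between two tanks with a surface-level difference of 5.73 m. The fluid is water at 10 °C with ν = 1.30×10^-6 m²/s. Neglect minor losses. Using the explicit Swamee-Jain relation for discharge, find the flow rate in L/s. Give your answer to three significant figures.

Swamee-Jain (Type II): Q = -0.965·√(gD⁵h_f/L)·ln[ε/(3.7D) + √(3.17ν²L/(gD³h_f))]
√(gD⁵h_f/L) = √(9.81·0.175⁵·5.73/124) = 0.008626
ε/(3.7D) = 8.34×10^-5; √(3.17ν²L/(gD³h_f)) = 4.70×10^-5
Q = -0.965·0.008626·ln(1.304×10^-4) = 0.07446 m³/s
Check: V = 3.10 m/s, Re = 4.17×10^5, f = 0.01666, h_f = 5.76 m ≈ 5.73 m ✓

Q ≈ 74.5 L/s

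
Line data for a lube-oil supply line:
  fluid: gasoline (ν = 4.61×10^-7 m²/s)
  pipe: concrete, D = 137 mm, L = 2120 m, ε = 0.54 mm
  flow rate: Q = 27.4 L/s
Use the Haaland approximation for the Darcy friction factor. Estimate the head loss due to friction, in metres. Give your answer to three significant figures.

h_f ≈ 77.8 m

V = 4Q/(πD²) = 4·0.0274/(π·0.137²) = 1.859 m/s
Re = VD/ν = 1.859·0.137/4.61×10^-7 = 5.52×10^5 → turbulent
ε/D = 0.54/137 = 0.00394
Haaland: f = 0.02853
h_f = f(L/D)V²/(2g) = 0.02853·(2120/0.137)·1.859²/(2·9.81) = 77.75 m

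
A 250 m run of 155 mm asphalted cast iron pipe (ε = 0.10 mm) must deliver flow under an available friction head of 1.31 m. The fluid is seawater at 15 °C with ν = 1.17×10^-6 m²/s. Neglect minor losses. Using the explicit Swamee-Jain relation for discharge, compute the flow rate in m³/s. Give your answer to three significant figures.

Swamee-Jain (Type II): Q = -0.965·√(gD⁵h_f/L)·ln[ε/(3.7D) + √(3.17ν²L/(gD³h_f))]
√(gD⁵h_f/L) = √(9.81·0.155⁵·1.31/250) = 0.002145
ε/(3.7D) = 1.74×10^-4; √(3.17ν²L/(gD³h_f)) = 1.51×10^-4
Q = -0.965·0.002145·ln(3.249×10^-4) = 0.01662 m³/s
Check: V = 0.881 m/s, Re = 1.17×10^5, f = 0.02066, h_f = 1.32 m ≈ 1.31 m ✓

Q ≈ 0.0166 m³/s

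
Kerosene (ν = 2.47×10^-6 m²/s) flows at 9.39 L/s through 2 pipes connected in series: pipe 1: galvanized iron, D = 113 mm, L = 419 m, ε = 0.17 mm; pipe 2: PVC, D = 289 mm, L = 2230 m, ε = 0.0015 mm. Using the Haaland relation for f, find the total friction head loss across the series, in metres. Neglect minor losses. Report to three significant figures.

Pipe 1: V = 0.9363 m/s, Re = 4.28×10^4, ε/D = 0.00150, f = 0.02553, h_1 = f(L/D)V²/2g = 4.230 m
Pipe 2: V = 0.1431 m/s, Re = 1.67×10^4, ε/D = 5.19×10^-6, f = 0.02694, h_2 = f(L/D)V²/2g = 0.2171 m
Series → Q common, losses add: H = Σh = 4.447 m

H ≈ 4.45 m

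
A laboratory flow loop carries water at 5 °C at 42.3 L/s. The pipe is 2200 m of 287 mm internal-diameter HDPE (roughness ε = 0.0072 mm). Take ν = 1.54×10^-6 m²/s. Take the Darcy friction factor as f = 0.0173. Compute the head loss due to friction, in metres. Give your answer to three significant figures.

V = 4Q/(πD²) = 4·0.0423/(π·0.287²) = 0.6539 m/s
h_f = f(L/D)V²/(2g) = 0.01730·(2200/0.287)·0.6539²/(2·9.81) = 2.890 m

h_f ≈ 2.89 m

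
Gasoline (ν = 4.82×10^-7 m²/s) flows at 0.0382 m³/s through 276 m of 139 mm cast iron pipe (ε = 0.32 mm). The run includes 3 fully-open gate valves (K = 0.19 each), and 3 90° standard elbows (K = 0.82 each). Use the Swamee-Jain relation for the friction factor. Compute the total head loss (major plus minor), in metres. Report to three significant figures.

V = 4Q/(πD²) = 2.517 m/s; V²/2g = 0.3230 m
Re = 7.26×10^5, ε/D = 0.00230 → f = 0.02464 (Swamee-Jain)
Major: h_f = f(L/D)·V²/2g = 0.02464·1986·0.3230 = 15.80 m
Minor: ΣK = 3.03; h_m = ΣK·V²/2g = 0.9787 m
Total H_L = 15.80 + 0.9787 = 16.78 m

H_L ≈ 16.8 m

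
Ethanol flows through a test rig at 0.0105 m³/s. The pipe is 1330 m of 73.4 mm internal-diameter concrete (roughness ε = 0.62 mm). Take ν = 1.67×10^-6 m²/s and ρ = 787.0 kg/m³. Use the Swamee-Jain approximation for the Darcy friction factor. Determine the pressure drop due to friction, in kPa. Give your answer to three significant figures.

V = 4Q/(πD²) = 4·0.0105/(π·0.0734²) = 2.481 m/s
Re = VD/ν = 2.481·0.0734/1.67×10^-6 = 1.09×10^5 → turbulent
ε/D = 0.62/73.4 = 0.00845
Swamee-Jain: f = 0.03668
h_f = f(L/D)V²/(2g) = 0.03668·(1330/0.0734)·2.481²/(2·9.81) = 208.6 m
Δp = ρg·h_f = 787.0·9.81·208.6 = 1610 kPa

Δp ≈ 1610 kPa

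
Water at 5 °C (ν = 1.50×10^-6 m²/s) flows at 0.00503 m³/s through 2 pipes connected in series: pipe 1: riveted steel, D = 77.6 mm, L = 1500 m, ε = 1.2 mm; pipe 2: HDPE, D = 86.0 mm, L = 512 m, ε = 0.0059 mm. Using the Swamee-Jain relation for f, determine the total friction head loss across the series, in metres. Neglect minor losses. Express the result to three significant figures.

H ≈ 55.3 m

Pipe 1: V = 1.064 m/s, Re = 5.50×10^4, ε/D = 0.0155, f = 0.04536, h_1 = f(L/D)V²/2g = 50.55 m
Pipe 2: V = 0.8659 m/s, Re = 4.96×10^4, ε/D = 6.86×10^-5, f = 0.02107, h_2 = f(L/D)V²/2g = 4.795 m
Series → Q common, losses add: H = Σh = 55.34 m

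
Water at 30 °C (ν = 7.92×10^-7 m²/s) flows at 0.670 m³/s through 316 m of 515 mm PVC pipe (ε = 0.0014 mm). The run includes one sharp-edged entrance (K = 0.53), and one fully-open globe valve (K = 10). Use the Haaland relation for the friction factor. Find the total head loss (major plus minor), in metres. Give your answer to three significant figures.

V = 4Q/(πD²) = 3.216 m/s; V²/2g = 0.5273 m
Re = 2.09×10^6, ε/D = 2.72×10^-6 → f = 0.01035 (Haaland)
Major: h_f = f(L/D)·V²/2g = 0.01035·613.6·0.5273 = 3.348 m
Minor: ΣK = 10.5; h_m = ΣK·V²/2g = 5.552 m
Total H_L = 3.348 + 5.552 = 8.900 m

H_L ≈ 8.90 m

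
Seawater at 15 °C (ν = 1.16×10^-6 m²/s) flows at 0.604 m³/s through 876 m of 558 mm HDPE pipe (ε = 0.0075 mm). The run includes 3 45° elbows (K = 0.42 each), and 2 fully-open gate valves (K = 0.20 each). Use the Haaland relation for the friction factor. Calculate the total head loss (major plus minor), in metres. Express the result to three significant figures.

H_L ≈ 6.15 m

V = 4Q/(πD²) = 2.470 m/s; V²/2g = 0.3109 m
Re = 1.19×10^6, ε/D = 1.34×10^-5 → f = 0.01154 (Haaland)
Major: h_f = f(L/D)·V²/2g = 0.01154·1570·0.3109 = 5.631 m
Minor: ΣK = 1.66; h_m = ΣK·V²/2g = 0.5161 m
Total H_L = 5.631 + 0.5161 = 6.147 m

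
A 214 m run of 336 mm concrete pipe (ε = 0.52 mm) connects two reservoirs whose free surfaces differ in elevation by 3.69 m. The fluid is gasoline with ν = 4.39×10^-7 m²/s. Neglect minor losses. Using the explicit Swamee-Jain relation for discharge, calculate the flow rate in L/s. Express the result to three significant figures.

Swamee-Jain (Type II): Q = -0.965·√(gD⁵h_f/L)·ln[ε/(3.7D) + √(3.17ν²L/(gD³h_f))]
√(gD⁵h_f/L) = √(9.81·0.336⁵·3.69/214) = 0.02691
ε/(3.7D) = 4.18×10^-4; √(3.17ν²L/(gD³h_f)) = 9.76×10^-6
Q = -0.965·0.02691·ln(4.280×10^-4) = 0.2015 m³/s
Check: V = 2.27 m/s, Re = 1.74×10^6, f = 0.02209, h_f = 3.70 m ≈ 3.69 m ✓

Q ≈ 201 L/s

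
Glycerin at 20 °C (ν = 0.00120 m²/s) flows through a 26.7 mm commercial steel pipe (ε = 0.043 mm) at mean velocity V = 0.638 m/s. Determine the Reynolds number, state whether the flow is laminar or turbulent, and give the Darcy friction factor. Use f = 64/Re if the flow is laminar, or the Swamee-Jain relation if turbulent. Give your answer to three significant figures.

Re ≈ 14.2; laminar; f = 64/Re ≈ 4.51

Re = VD/ν = 0.6380·0.0267/0.00120 = 14.2
Re < 2300 → laminar → f = 64/Re = 4.508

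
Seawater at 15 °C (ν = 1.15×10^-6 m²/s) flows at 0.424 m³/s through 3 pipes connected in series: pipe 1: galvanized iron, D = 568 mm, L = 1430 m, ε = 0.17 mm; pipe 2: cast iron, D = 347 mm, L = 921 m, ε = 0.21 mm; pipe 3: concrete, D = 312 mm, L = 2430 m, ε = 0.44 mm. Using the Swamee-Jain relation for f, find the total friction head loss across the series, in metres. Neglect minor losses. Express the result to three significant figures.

Pipe 1: V = 1.673 m/s, Re = 8.26×10^5, ε/D = 2.99×10^-4, f = 0.01589, h_1 = f(L/D)V²/2g = 5.709 m
Pipe 2: V = 4.483 m/s, Re = 1.35×10^6, ε/D = 6.05×10^-4, f = 0.01785, h_2 = f(L/D)V²/2g = 48.54 m
Pipe 3: V = 5.546 m/s, Re = 1.50×10^6, ε/D = 0.00141, f = 0.02161, h_3 = f(L/D)V²/2g = 263.8 m
Series → Q common, losses add: H = Σh = 318.1 m

H ≈ 318 m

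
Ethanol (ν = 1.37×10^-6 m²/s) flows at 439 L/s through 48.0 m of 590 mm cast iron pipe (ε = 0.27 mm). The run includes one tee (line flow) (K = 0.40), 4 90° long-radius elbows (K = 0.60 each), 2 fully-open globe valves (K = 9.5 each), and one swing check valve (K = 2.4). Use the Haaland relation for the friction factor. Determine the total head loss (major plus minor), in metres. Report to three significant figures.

H_L ≈ 3.36 m

V = 4Q/(πD²) = 1.606 m/s; V²/2g = 0.1314 m
Re = 6.92×10^5, ε/D = 4.58×10^-4 → f = 0.01707 (Haaland)
Major: h_f = f(L/D)·V²/2g = 0.01707·81.36·0.1314 = 0.1825 m
Minor: ΣK = 24.2; h_m = ΣK·V²/2g = 3.180 m
Total H_L = 0.1825 + 3.180 = 3.363 m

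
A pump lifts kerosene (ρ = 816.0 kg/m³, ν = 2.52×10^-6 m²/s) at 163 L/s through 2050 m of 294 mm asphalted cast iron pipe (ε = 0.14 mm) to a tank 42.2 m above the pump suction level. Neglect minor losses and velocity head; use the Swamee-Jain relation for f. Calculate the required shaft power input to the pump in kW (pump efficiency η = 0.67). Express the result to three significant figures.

P_shaft ≈ 155 kW

V = 4Q/(πD²) = 2.401 m/s; Re = 2.80×10^5; ε/D = 4.76×10^-4; f = 0.01828
h_f = f(L/D)V²/2g = 37.46 m
Total head H = z + h_f = 42.2 + 37.46 = 79.66 m
P_hyd = ρgQH = 816.0·9.81·0.163·79.66 = 103.9 kW
P_shaft = P_hyd/η = 103.9/0.67 = 155.1 kW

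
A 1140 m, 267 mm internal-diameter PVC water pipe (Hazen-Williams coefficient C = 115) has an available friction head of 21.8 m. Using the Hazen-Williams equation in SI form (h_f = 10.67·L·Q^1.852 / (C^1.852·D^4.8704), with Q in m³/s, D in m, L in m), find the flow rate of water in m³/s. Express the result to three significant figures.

Rearranging: Q = [h_f·C^1.852·D^4.8704 / (10.67·L)]^(1/1.852)
Q = [21.8·115^1.852·0.267^4.8704 / (10.67·1140)]^0.540 = 0.1173 m³/s

Q ≈ 0.117 m³/s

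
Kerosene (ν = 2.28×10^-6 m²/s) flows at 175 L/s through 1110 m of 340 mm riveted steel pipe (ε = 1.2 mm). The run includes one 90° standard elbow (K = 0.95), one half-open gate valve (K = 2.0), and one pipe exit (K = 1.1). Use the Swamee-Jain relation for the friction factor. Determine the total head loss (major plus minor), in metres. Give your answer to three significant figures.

H_L ≈ 18.1 m

V = 4Q/(πD²) = 1.927 m/s; V²/2g = 0.1894 m
Re = 2.87×10^5, ε/D = 0.00353 → f = 0.02797 (Swamee-Jain)
Major: h_f = f(L/D)·V²/2g = 0.02797·3265·0.1894 = 17.29 m
Minor: ΣK = 4.05; h_m = ΣK·V²/2g = 0.7669 m
Total H_L = 17.29 + 0.7669 = 18.06 m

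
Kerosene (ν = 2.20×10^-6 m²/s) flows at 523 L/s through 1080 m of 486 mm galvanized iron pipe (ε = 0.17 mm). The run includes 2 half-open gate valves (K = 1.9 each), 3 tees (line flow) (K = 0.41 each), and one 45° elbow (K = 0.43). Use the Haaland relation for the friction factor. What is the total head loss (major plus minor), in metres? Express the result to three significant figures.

H_L ≈ 16.9 m

V = 4Q/(πD²) = 2.819 m/s; V²/2g = 0.4051 m
Re = 6.23×10^5, ε/D = 3.50×10^-4 → f = 0.01635 (Haaland)
Major: h_f = f(L/D)·V²/2g = 0.01635·2222·0.4051 = 14.72 m
Minor: ΣK = 5.46; h_m = ΣK·V²/2g = 2.212 m
Total H_L = 14.72 + 2.212 = 16.93 m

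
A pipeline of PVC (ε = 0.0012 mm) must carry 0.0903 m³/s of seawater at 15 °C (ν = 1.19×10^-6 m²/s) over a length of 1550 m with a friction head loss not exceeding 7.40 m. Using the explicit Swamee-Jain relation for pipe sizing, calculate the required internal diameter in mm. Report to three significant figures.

Swamee-Jain (Type III): D = 0.66·[ε^1.25·(LQ²/(gh_f))^4.75 + ν·Q^9.4·(L/(gh_f))^5.2]^0.04
LQ²/(gh_f) = 0.1741; L/(gh_f) = 21.35
Term 1 = ε^1.25·(…)^4.75 = 9.84×10^-12; Term 2 = ν·Q^9.4·(…)^5.2 = 1.49×10^-9
D = 0.66·(9.84×10^-12 + 1.49×10^-9)^0.04 = 0.2928 m = 293 mm
Check: V = 1.34 m/s, Re = 3.30×10^5, f = 0.01417, h_f = 6.88 m ≈ 7.40 m ✓

D ≈ 293 mm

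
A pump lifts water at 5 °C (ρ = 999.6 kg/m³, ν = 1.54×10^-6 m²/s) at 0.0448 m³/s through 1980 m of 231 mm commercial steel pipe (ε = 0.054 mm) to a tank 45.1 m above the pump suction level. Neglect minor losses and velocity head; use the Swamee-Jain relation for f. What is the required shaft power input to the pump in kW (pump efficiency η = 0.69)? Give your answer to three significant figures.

P_shaft ≈ 34.4 kW

V = 4Q/(πD²) = 1.069 m/s; Re = 1.60×10^5; ε/D = 2.34×10^-4; f = 0.01787
h_f = f(L/D)V²/2g = 8.921 m
Total head H = z + h_f = 45.1 + 8.921 = 54.02 m
P_hyd = ρgQH = 999.6·9.81·0.0448·54.02 = 23.73 kW
P_shaft = P_hyd/η = 23.73/0.69 = 34.39 kW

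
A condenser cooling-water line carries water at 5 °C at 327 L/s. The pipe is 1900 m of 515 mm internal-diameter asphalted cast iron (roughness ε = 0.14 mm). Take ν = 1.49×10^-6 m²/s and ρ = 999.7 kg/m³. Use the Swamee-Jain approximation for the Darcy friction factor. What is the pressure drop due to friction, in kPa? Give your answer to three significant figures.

Δp ≈ 72.9 kPa

V = 4Q/(πD²) = 4·0.327/(π·0.515²) = 1.570 m/s
Re = VD/ν = 1.570·0.515/1.49×10^-6 = 5.43×10^5 → turbulent
ε/D = 0.14/515 = 2.72×10^-4
Swamee-Jain: f = 0.01605
h_f = f(L/D)V²/(2g) = 0.01605·(1900/0.515)·1.570²/(2·9.81) = 7.438 m
Δp = ρg·h_f = 999.7·9.81·7.438 = 72.94 kPa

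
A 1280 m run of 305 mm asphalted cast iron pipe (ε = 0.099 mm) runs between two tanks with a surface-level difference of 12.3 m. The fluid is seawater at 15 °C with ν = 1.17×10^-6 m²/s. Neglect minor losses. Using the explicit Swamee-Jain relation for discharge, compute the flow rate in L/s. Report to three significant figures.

Q ≈ 136 L/s

Swamee-Jain (Type II): Q = -0.965·√(gD⁵h_f/L)·ln[ε/(3.7D) + √(3.17ν²L/(gD³h_f))]
√(gD⁵h_f/L) = √(9.81·0.305⁵·12.3/1280) = 0.01577
ε/(3.7D) = 8.77×10^-5; √(3.17ν²L/(gD³h_f)) = 4.03×10^-5
Q = -0.965·0.01577·ln(1.280×10^-4) = 0.1364 m³/s
Check: V = 1.87 m/s, Re = 4.87×10^5, f = 0.01659, h_f = 12.4 m ≈ 12.3 m ✓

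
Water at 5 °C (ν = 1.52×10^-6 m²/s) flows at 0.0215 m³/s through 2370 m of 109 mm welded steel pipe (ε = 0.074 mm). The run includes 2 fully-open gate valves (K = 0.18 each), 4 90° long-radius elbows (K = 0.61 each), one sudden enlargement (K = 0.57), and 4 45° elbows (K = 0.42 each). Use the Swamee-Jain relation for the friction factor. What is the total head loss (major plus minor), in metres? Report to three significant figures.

H_L ≈ 120 m

V = 4Q/(πD²) = 2.304 m/s; V²/2g = 0.2706 m
Re = 1.65×10^5, ε/D = 6.79×10^-4 → f = 0.02013 (Swamee-Jain)
Major: h_f = f(L/D)·V²/2g = 0.02013·21743·0.2706 = 118.4 m
Minor: ΣK = 5.05; h_m = ΣK·V²/2g = 1.366 m
Total H_L = 118.4 + 1.366 = 119.8 m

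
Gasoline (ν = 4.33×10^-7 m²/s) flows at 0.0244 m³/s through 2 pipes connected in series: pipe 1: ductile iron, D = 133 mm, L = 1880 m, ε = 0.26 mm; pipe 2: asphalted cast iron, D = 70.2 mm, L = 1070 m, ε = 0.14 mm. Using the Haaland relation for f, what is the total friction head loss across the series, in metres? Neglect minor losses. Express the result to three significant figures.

H ≈ 781 m

Pipe 1: V = 1.756 m/s, Re = 5.39×10^5, ε/D = 0.00195, f = 0.02363, h_1 = f(L/D)V²/2g = 52.51 m
Pipe 2: V = 6.304 m/s, Re = 1.02×10^6, ε/D = 0.00199, f = 0.02361, h_2 = f(L/D)V²/2g = 728.9 m
Series → Q common, losses add: H = Σh = 781.4 m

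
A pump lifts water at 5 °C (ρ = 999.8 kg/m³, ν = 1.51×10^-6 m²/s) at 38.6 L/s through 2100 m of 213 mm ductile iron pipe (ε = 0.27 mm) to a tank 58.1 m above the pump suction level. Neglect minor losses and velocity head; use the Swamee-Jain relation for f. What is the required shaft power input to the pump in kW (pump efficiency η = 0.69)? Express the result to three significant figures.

P_shaft ≈ 39.2 kW

V = 4Q/(πD²) = 1.083 m/s; Re = 1.53×10^5; ε/D = 0.00127; f = 0.02253
h_f = f(L/D)V²/2g = 13.29 m
Total head H = z + h_f = 58.1 + 13.29 = 71.39 m
P_hyd = ρgQH = 999.8·9.81·0.0386·71.39 = 27.03 kW
P_shaft = P_hyd/η = 27.03/0.69 = 39.17 kW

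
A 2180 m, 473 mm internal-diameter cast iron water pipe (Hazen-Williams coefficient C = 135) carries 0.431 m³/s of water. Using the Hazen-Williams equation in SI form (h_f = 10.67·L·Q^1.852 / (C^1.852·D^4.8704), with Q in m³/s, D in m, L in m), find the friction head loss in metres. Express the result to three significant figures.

h_f ≈ 21.3 m

h_f = 10.67·2180·0.431^1.852 / (135^1.852·0.473^4.8704) = 21.27 m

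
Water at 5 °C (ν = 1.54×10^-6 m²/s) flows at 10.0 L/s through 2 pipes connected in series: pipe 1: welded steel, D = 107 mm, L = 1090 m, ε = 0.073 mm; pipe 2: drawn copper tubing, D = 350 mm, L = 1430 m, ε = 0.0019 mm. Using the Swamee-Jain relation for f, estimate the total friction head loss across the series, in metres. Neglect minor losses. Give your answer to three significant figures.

Pipe 1: V = 1.112 m/s, Re = 7.73×10^4, ε/D = 6.82×10^-4, f = 0.02184, h_1 = f(L/D)V²/2g = 14.02 m
Pipe 2: V = 0.1039 m/s, Re = 2.36×10^4, ε/D = 5.43×10^-6, f = 0.02478, h_2 = f(L/D)V²/2g = 0.05575 m
Series → Q common, losses add: H = Σh = 14.08 m

H ≈ 14.1 m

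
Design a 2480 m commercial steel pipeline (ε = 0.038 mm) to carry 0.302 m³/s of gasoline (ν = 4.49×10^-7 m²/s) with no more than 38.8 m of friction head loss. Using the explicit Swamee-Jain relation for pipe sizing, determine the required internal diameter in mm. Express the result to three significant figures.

D ≈ 364 mm

Swamee-Jain (Type III): D = 0.66·[ε^1.25·(LQ²/(gh_f))^4.75 + ν·Q^9.4·(L/(gh_f))^5.2]^0.04
LQ²/(gh_f) = 0.5942; L/(gh_f) = 6.516
Term 1 = ε^1.25·(…)^4.75 = 2.52×10^-7; Term 2 = ν·Q^9.4·(…)^5.2 = 9.93×10^-8
D = 0.66·(2.52×10^-7 + 9.93×10^-8)^0.04 = 0.3642 m = 364 mm
Check: V = 2.90 m/s, Re = 2.35×10^6, f = 0.01285, h_f = 37.5 m ≈ 38.8 m ✓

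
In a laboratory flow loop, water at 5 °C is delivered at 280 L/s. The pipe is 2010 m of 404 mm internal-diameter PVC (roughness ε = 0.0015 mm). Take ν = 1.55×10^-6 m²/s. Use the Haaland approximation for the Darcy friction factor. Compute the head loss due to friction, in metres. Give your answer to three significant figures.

V = 4Q/(πD²) = 4·0.280/(π·0.404²) = 2.184 m/s
Re = VD/ν = 2.184·0.404/1.55×10^-6 = 5.69×10^5 → turbulent
ε/D = 0.0015/404 = 3.71×10^-6
Haaland: f = 0.01281
h_f = f(L/D)V²/(2g) = 0.01281·(2010/0.404)·2.184²/(2·9.81) = 15.50 m

h_f ≈ 15.5 m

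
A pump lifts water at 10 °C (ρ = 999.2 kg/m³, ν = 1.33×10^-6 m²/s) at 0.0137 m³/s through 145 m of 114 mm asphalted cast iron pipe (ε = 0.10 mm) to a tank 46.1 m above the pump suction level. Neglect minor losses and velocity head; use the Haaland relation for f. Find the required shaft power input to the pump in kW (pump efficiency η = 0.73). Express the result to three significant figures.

P_shaft ≈ 8.94 kW

V = 4Q/(πD²) = 1.342 m/s; Re = 1.15×10^5; ε/D = 8.77×10^-4; f = 0.02125
h_f = f(L/D)V²/2g = 2.482 m
Total head H = z + h_f = 46.1 + 2.482 = 48.58 m
P_hyd = ρgQH = 999.2·9.81·0.0137·48.58 = 6.524 kW
P_shaft = P_hyd/η = 6.524/0.73 = 8.937 kW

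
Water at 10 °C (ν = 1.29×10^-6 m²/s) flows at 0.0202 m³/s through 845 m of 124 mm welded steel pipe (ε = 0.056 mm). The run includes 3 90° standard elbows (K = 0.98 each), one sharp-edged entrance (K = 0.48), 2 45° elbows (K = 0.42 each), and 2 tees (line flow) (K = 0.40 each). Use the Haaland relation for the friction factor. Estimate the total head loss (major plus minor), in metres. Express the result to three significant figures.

V = 4Q/(πD²) = 1.673 m/s; V²/2g = 0.1426 m
Re = 1.61×10^5, ε/D = 4.52×10^-4 → f = 0.01878 (Haaland)
Major: h_f = f(L/D)·V²/2g = 0.01878·6815·0.1426 = 18.25 m
Minor: ΣK = 5.06; h_m = ΣK·V²/2g = 0.7216 m
Total H_L = 18.25 + 0.7216 = 18.97 m

H_L ≈ 19.0 m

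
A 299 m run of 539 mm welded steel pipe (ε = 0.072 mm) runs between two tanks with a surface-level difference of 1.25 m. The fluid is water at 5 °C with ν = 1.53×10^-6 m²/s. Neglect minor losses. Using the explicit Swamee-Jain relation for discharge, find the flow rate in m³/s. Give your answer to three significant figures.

Swamee-Jain (Type II): Q = -0.965·√(gD⁵h_f/L)·ln[ε/(3.7D) + √(3.17ν²L/(gD³h_f))]
√(gD⁵h_f/L) = √(9.81·0.539⁵·1.25/299) = 0.04319
ε/(3.7D) = 3.61×10^-5; √(3.17ν²L/(gD³h_f)) = 3.40×10^-5
Q = -0.965·0.04319·ln(7.010×10^-5) = 0.3987 m³/s
Check: V = 1.75 m/s, Re = 6.16×10^5, f = 0.01454, h_f = 1.26 m ≈ 1.25 m ✓

Q ≈ 0.399 m³/s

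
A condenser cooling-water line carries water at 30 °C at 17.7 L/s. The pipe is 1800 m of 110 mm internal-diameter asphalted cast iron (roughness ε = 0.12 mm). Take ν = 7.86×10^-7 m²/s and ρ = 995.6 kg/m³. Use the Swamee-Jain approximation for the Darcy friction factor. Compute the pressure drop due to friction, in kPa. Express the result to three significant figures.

Δp ≈ 600 kPa

V = 4Q/(πD²) = 4·0.0177/(π·0.110²) = 1.863 m/s
Re = VD/ν = 1.863·0.110/7.86×10^-7 = 2.61×10^5 → turbulent
ε/D = 0.12/110 = 0.00109
Swamee-Jain: f = 0.02125
h_f = f(L/D)V²/(2g) = 0.02125·(1800/0.110)·1.863²/(2·9.81) = 61.48 m
Δp = ρg·h_f = 995.6·9.81·61.48 = 600.4 kPa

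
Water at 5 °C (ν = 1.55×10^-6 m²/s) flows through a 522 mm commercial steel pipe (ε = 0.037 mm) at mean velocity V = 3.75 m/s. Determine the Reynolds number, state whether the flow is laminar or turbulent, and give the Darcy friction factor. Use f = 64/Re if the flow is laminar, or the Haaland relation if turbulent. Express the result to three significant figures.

Re = VD/ν = 3.750·0.522/1.55×10^-6 = 1.26×10^6
Re > 4000 → turbulent; ε/D = 7.09×10^-5
Haaland: f = 0.01260

Re ≈ 1.26×10^6; turbulent; f ≈ 0.0126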